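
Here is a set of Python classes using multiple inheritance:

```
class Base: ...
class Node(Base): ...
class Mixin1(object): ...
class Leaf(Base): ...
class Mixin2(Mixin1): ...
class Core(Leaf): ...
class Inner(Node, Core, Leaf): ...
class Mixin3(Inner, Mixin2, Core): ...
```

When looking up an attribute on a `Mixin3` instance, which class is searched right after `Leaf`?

Base

L[Mixin3] = Mixin3 + merge(L[Inner], L[Mixin2], L[Core], [Inner Mixin2 Core])
  take Inner:  [Inner Node Core Leaf Base object] + [Mixin2 Mixin1 object] + [Core Leaf Base object] + [Inner Mixin2 Core]
  take Node:  [Node Core Leaf Base object] + [Mixin2 Mixin1 object] + [Core Leaf Base object] + [Mixin2 Core]
  take Mixin2:  [Core Leaf Base object] + [Mixin2 Mixin1 object] + [Core Leaf Base object] + [Mixin2 Core]
  take Core:  [Core Leaf Base object] + [Mixin1 object] + [Core Leaf Base object] + [Core]
  take Leaf:  [Leaf Base object] + [Mixin1 object] + [Leaf Base object]
  take Base:  [Base object] + [Mixin1 object] + [Base object]
  take Mixin1:  [object] + [Mixin1 object] + [object]
  take object:  [object] + [object] + [object]
MRO: Mixin3 Inner Node Mixin2 Core Leaf Base Mixin1 object
Leaf is at position 5; next is Base.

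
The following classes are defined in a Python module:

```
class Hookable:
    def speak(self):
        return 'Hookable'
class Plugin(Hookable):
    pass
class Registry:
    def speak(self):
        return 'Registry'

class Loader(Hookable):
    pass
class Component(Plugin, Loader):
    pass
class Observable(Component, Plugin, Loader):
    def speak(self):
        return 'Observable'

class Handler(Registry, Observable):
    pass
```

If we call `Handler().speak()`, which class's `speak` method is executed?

L[Handler] = Handler + merge(L[Registry], L[Observable], [Registry Observable])
  take Registry:  [Registry object] + [Observable Component Plugin Loader Hookable object] + [Registry Observable]
  take Observable:  [object] + [Observable Component Plugin Loader Hookable object] + [Observable]
  take Component:  [object] + [Component Plugin Loader Hookable object]
  take Plugin:  [object] + [Plugin Loader Hookable object]
  take Loader:  [object] + [Loader Hookable object]
  take Hookable:  [object] + [Hookable object]
  take object:  [object] + [object]
MRO: Handler Registry Observable Component Plugin Loader Hookable object
speak is defined in: Hookable, Observable, Registry. First along the MRO is Registry.

Registry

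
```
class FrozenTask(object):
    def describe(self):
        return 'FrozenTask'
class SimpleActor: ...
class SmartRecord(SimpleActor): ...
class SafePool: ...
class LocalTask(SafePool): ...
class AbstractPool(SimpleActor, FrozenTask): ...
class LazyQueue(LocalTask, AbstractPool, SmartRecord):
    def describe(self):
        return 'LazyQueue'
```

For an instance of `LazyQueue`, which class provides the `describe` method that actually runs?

LazyQueue

L[LazyQueue] = LazyQueue + merge(L[LocalTask], L[AbstractPool], L[SmartRecord], [LocalTask AbstractPool SmartRecord])
  take LocalTask:  [LocalTask SafePool object] + [AbstractPool SimpleActor FrozenTask object] + [SmartRecord SimpleActor object] + [LocalTask AbstractPool SmartRecord]
  take SafePool:  [SafePool object] + [AbstractPool SimpleActor FrozenTask object] + [SmartRecord SimpleActor object] + [AbstractPool SmartRecord]
  take AbstractPool:  [object] + [AbstractPool SimpleActor FrozenTask object] + [SmartRecord SimpleActor object] + [AbstractPool SmartRecord]
  take SmartRecord:  [object] + [SimpleActor FrozenTask object] + [SmartRecord SimpleActor object] + [SmartRecord]
  take SimpleActor:  [object] + [SimpleActor FrozenTask object] + [SimpleActor object]
  take FrozenTask:  [object] + [FrozenTask object] + [object]
  take object:  [object] + [object] + [object]
MRO: LazyQueue LocalTask SafePool AbstractPool SmartRecord SimpleActor FrozenTask object
describe is defined in: FrozenTask, LazyQueue. First along the MRO is LazyQueue.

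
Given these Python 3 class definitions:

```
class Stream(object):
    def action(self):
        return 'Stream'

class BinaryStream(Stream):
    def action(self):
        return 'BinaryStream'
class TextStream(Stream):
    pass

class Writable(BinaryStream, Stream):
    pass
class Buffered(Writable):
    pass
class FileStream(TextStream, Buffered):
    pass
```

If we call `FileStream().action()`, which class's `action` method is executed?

BinaryStream

L[FileStream] = FileStream + merge(L[TextStream], L[Buffered], [TextStream Buffered])
  take TextStream:  [TextStream Stream object] + [Buffered Writable BinaryStream Stream object] + [TextStream Buffered]
  take Buffered:  [Stream object] + [Buffered Writable BinaryStream Stream object] + [Buffered]
  take Writable:  [Stream object] + [Writable BinaryStream Stream object]
  take BinaryStream:  [Stream object] + [BinaryStream Stream object]
  take Stream:  [Stream object] + [Stream object]
  take object:  [object] + [object]
MRO: FileStream TextStream Buffered Writable BinaryStream Stream object
action is defined in: BinaryStream, Stream. First along the MRO is BinaryStream.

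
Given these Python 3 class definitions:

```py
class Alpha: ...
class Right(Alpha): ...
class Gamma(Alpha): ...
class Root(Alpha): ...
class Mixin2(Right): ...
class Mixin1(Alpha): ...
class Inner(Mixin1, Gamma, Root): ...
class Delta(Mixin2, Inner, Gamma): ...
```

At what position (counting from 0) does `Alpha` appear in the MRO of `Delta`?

7

L[Delta] = Delta + merge(L[Mixin2], L[Inner], L[Gamma], [Mixin2 Inner Gamma])
  take Mixin2:  [Mixin2 Right Alpha object] + [Inner Mixin1 Gamma Root Alpha object] + [Gamma Alpha object] + [Mixin2 Inner Gamma]
  take Right:  [Right Alpha object] + [Inner Mixin1 Gamma Root Alpha object] + [Gamma Alpha object] + [Inner Gamma]
  take Inner:  [Alpha object] + [Inner Mixin1 Gamma Root Alpha object] + [Gamma Alpha object] + [Inner Gamma]
  take Mixin1:  [Alpha object] + [Mixin1 Gamma Root Alpha object] + [Gamma Alpha object] + [Gamma]
  take Gamma:  [Alpha object] + [Gamma Root Alpha object] + [Gamma Alpha object] + [Gamma]
  take Root:  [Alpha object] + [Root Alpha object] + [Alpha object]
  take Alpha:  [Alpha object] + [Alpha object] + [Alpha object]
  take object:  [object] + [object] + [object]
MRO: Delta Mixin2 Right Inner Mixin1 Gamma Root Alpha object
Alpha sits at index 7.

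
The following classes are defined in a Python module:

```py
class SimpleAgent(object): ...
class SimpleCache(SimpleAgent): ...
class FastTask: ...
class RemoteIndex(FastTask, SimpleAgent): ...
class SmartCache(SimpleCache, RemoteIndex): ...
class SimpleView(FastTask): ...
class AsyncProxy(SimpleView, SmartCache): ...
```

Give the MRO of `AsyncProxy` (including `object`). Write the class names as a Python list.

[AsyncProxy, SimpleView, SmartCache, SimpleCache, RemoteIndex, FastTask, SimpleAgent, object]

L[AsyncProxy] = AsyncProxy + merge(L[SimpleView], L[SmartCache], [SimpleView SmartCache])
  take SimpleView:  [SimpleView FastTask object] + [SmartCache SimpleCache RemoteIndex FastTask SimpleAgent object] + [SimpleView SmartCache]
  take SmartCache:  [FastTask object] + [SmartCache SimpleCache RemoteIndex FastTask SimpleAgent object] + [SmartCache]
  take SimpleCache:  [FastTask object] + [SimpleCache RemoteIndex FastTask SimpleAgent object]
  take RemoteIndex:  [FastTask object] + [RemoteIndex FastTask SimpleAgent object]
  take FastTask:  [FastTask object] + [FastTask SimpleAgent object]
  take SimpleAgent:  [object] + [SimpleAgent object]
  take object:  [object] + [object]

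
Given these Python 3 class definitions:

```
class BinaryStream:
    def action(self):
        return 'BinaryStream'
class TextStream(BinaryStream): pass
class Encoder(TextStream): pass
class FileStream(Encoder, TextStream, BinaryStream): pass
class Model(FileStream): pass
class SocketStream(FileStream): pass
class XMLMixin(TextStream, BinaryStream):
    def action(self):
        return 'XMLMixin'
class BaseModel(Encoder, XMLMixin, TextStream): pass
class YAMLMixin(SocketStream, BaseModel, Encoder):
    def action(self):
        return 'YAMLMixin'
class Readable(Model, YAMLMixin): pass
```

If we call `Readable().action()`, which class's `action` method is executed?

L[Readable] = Readable + merge(L[Model], L[YAMLMixin], [Model YAMLMixin])
  take Model:  [Model FileStream Encoder TextStream BinaryStream object] + [YAMLMixin SocketStream FileStream BaseModel Encoder XMLMixin TextStream BinaryStream object] + [Model YAMLMixin]
  take YAMLMixin:  [FileStream Encoder TextStream BinaryStream object] + [YAMLMixin SocketStream FileStream BaseModel Encoder XMLMixin TextStream BinaryStream object] + [YAMLMixin]
  take SocketStream:  [FileStream Encoder TextStream BinaryStream object] + [SocketStream FileStream BaseModel Encoder XMLMixin TextStream BinaryStream object]
  take FileStream:  [FileStream Encoder TextStream BinaryStream object] + [FileStream BaseModel Encoder XMLMixin TextStream BinaryStream object]
  take BaseModel:  [Encoder TextStream BinaryStream object] + [BaseModel Encoder XMLMixin TextStream BinaryStream object]
  take Encoder:  [Encoder TextStream BinaryStream object] + [Encoder XMLMixin TextStream BinaryStream object]
  take XMLMixin:  [TextStream BinaryStream object] + [XMLMixin TextStream BinaryStream object]
  take TextStream:  [TextStream BinaryStream object] + [TextStream BinaryStream object]
  take BinaryStream:  [BinaryStream object] + [BinaryStream object]
  take object:  [object] + [object]
MRO: Readable Model YAMLMixin SocketStream FileStream BaseModel Encoder XMLMixin TextStream BinaryStream object
action is defined in: BinaryStream, XMLMixin, YAMLMixin. First along the MRO is YAMLMixin.

YAMLMixin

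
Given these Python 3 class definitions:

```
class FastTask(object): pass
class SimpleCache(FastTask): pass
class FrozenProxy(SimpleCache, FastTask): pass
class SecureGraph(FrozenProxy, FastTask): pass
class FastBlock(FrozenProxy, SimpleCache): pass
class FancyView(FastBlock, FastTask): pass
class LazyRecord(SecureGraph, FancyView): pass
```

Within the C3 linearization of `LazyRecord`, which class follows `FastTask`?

object

L[LazyRecord] = LazyRecord + merge(L[SecureGraph], L[FancyView], [SecureGraph FancyView])
  take SecureGraph:  [SecureGraph FrozenProxy SimpleCache FastTask object] + [FancyView FastBlock FrozenProxy SimpleCache FastTask object] + [SecureGraph FancyView]
  take FancyView:  [FrozenProxy SimpleCache FastTask object] + [FancyView FastBlock FrozenProxy SimpleCache FastTask object] + [FancyView]
  take FastBlock:  [FrozenProxy SimpleCache FastTask object] + [FastBlock FrozenProxy SimpleCache FastTask object]
  take FrozenProxy:  [FrozenProxy SimpleCache FastTask object] + [FrozenProxy SimpleCache FastTask object]
  take SimpleCache:  [SimpleCache FastTask object] + [SimpleCache FastTask object]
  take FastTask:  [FastTask object] + [FastTask object]
  take object:  [object] + [object]
MRO: LazyRecord SecureGraph FancyView FastBlock FrozenProxy SimpleCache FastTask object
FastTask is at position 6; next is object.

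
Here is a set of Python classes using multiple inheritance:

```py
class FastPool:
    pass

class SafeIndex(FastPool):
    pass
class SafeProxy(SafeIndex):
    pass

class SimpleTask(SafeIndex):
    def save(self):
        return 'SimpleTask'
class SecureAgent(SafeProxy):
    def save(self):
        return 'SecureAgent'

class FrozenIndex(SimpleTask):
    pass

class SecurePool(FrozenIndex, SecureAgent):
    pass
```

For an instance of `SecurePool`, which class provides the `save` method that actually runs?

SimpleTask

L[SecurePool] = SecurePool + merge(L[FrozenIndex], L[SecureAgent], [FrozenIndex SecureAgent])
  take FrozenIndex:  [FrozenIndex SimpleTask SafeIndex FastPool object] + [SecureAgent SafeProxy SafeIndex FastPool object] + [FrozenIndex SecureAgent]
  take SimpleTask:  [SimpleTask SafeIndex FastPool object] + [SecureAgent SafeProxy SafeIndex FastPool object] + [SecureAgent]
  take SecureAgent:  [SafeIndex FastPool object] + [SecureAgent SafeProxy SafeIndex FastPool object] + [SecureAgent]
  take SafeProxy:  [SafeIndex FastPool object] + [SafeProxy SafeIndex FastPool object]
  take SafeIndex:  [SafeIndex FastPool object] + [SafeIndex FastPool object]
  take FastPool:  [FastPool object] + [FastPool object]
  take object:  [object] + [object]
MRO: SecurePool FrozenIndex SimpleTask SecureAgent SafeProxy SafeIndex FastPool object
save is defined in: SecureAgent, SimpleTask. First along the MRO is SimpleTask.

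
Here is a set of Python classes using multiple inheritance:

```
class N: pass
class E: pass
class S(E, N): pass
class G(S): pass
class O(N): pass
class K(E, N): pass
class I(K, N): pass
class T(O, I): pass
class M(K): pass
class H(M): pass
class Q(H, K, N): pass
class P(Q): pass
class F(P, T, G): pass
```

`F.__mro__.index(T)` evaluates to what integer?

5

L[F] = F + merge(L[P], L[T], L[G], [P T G])
  take P:  [P Q H M K E N object] + [T O I K E N object] + [G S E N object] + [P T G]
  take Q:  [Q H M K E N object] + [T O I K E N object] + [G S E N object] + [T G]
  take H:  [H M K E N object] + [T O I K E N object] + [G S E N object] + [T G]
  take M:  [M K E N object] + [T O I K E N object] + [G S E N object] + [T G]
  take T:  [K E N object] + [T O I K E N object] + [G S E N object] + [T G]
  take O:  [K E N object] + [O I K E N object] + [G S E N object] + [G]
  take I:  [K E N object] + [I K E N object] + [G S E N object] + [G]
  take K:  [K E N object] + [K E N object] + [G S E N object] + [G]
  take G:  [E N object] + [E N object] + [G S E N object] + [G]
  take S:  [E N object] + [E N object] + [S E N object]
  take E:  [E N object] + [E N object] + [E N object]
  take N:  [N object] + [N object] + [N object]
  take object:  [object] + [object] + [object]
MRO: F P Q H M T O I K G S E N object
T sits at index 5.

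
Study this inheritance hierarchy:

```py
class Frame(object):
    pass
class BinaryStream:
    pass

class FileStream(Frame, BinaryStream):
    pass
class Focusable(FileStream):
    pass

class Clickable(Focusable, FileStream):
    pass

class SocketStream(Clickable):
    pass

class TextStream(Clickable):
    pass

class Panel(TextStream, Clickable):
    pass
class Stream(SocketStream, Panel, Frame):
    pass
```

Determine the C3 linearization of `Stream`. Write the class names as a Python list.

[Stream, SocketStream, Panel, TextStream, Clickable, Focusable, FileStream, Frame, BinaryStream, object]

L[Stream] = Stream + merge(L[SocketStream], L[Panel], L[Frame], [SocketStream Panel Frame])
  take SocketStream:  [SocketStream Clickable Focusable FileStream Frame BinaryStream object] + [Panel TextStream Clickable Focusable FileStream Frame BinaryStream object] + [Frame object] + [SocketStream Panel Frame]
  take Panel:  [Clickable Focusable FileStream Frame BinaryStream object] + [Panel TextStream Clickable Focusable FileStream Frame BinaryStream object] + [Frame object] + [Panel Frame]
  take TextStream:  [Clickable Focusable FileStream Frame BinaryStream object] + [TextStream Clickable Focusable FileStream Frame BinaryStream object] + [Frame object] + [Frame]
  take Clickable:  [Clickable Focusable FileStream Frame BinaryStream object] + [Clickable Focusable FileStream Frame BinaryStream object] + [Frame object] + [Frame]
  take Focusable:  [Focusable FileStream Frame BinaryStream object] + [Focusable FileStream Frame BinaryStream object] + [Frame object] + [Frame]
  take FileStream:  [FileStream Frame BinaryStream object] + [FileStream Frame BinaryStream object] + [Frame object] + [Frame]
  take Frame:  [Frame BinaryStream object] + [Frame BinaryStream object] + [Frame object] + [Frame]
  take BinaryStream:  [BinaryStream object] + [BinaryStream object] + [object]
  take object:  [object] + [object] + [object]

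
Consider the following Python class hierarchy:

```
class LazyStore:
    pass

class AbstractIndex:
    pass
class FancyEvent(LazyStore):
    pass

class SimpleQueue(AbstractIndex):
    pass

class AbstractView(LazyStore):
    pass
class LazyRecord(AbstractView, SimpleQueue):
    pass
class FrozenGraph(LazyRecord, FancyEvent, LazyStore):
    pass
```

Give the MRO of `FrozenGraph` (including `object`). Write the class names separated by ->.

L[FrozenGraph] = FrozenGraph + merge(L[LazyRecord], L[FancyEvent], L[LazyStore], [LazyRecord FancyEvent LazyStore])
  take LazyRecord:  [LazyRecord AbstractView LazyStore SimpleQueue AbstractIndex object] + [FancyEvent LazyStore object] + [LazyStore object] + [LazyRecord FancyEvent LazyStore]
  take AbstractView:  [AbstractView LazyStore SimpleQueue AbstractIndex object] + [FancyEvent LazyStore object] + [LazyStore object] + [FancyEvent LazyStore]
  take FancyEvent:  [LazyStore SimpleQueue AbstractIndex object] + [FancyEvent LazyStore object] + [LazyStore object] + [FancyEvent LazyStore]
  take LazyStore:  [LazyStore SimpleQueue AbstractIndex object] + [LazyStore object] + [LazyStore object] + [LazyStore]
  take SimpleQueue:  [SimpleQueue AbstractIndex object] + [object] + [object]
  take AbstractIndex:  [AbstractIndex object] + [object] + [object]
  take object:  [object] + [object] + [object]

FrozenGraph -> LazyRecord -> AbstractView -> FancyEvent -> LazyStore -> SimpleQueue -> AbstractIndex -> object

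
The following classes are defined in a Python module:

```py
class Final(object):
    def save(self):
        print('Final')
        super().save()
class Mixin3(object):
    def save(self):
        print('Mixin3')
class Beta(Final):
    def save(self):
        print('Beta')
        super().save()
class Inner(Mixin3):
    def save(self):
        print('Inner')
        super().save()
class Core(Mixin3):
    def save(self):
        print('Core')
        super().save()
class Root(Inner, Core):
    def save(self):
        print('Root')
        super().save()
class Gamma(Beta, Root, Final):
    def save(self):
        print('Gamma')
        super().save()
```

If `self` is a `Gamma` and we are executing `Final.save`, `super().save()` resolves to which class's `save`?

L[Gamma] = Gamma + merge(L[Beta], L[Root], L[Final], [Beta Root Final])
  take Beta:  [Beta Final object] + [Root Inner Core Mixin3 object] + [Final object] + [Beta Root Final]
  take Root:  [Final object] + [Root Inner Core Mixin3 object] + [Final object] + [Root Final]
  take Final:  [Final object] + [Inner Core Mixin3 object] + [Final object] + [Final]
  take Inner:  [object] + [Inner Core Mixin3 object] + [object]
  take Core:  [object] + [Core Mixin3 object] + [object]
  take Mixin3:  [object] + [Mixin3 object] + [object]
  take object:  [object] + [object] + [object]
MRO: Gamma Beta Root Final Inner Core Mixin3 object
super() in Final.save on a Gamma instance goes to the class after Final in Gamma's MRO: Inner.

Inner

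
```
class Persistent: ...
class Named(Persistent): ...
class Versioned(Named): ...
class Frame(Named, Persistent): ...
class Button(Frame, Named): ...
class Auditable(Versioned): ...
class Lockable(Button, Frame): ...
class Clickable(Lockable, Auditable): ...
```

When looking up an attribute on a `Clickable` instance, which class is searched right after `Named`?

L[Clickable] = Clickable + merge(L[Lockable], L[Auditable], [Lockable Auditable])
  take Lockable:  [Lockable Button Frame Named Persistent object] + [Auditable Versioned Named Persistent object] + [Lockable Auditable]
  take Button:  [Button Frame Named Persistent object] + [Auditable Versioned Named Persistent object] + [Auditable]
  take Frame:  [Frame Named Persistent object] + [Auditable Versioned Named Persistent object] + [Auditable]
  take Auditable:  [Named Persistent object] + [Auditable Versioned Named Persistent object] + [Auditable]
  take Versioned:  [Named Persistent object] + [Versioned Named Persistent object]
  take Named:  [Named Persistent object] + [Named Persistent object]
  take Persistent:  [Persistent object] + [Persistent object]
  take object:  [object] + [object]
MRO: Clickable Lockable Button Frame Auditable Versioned Named Persistent object
Named is at position 6; next is Persistent.

Persistent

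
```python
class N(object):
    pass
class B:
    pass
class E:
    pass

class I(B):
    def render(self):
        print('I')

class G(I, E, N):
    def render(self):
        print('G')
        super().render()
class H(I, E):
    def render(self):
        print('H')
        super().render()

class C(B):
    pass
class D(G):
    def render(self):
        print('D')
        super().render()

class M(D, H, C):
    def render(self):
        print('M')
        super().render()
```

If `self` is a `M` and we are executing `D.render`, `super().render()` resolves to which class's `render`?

G

L[M] = M + merge(L[D], L[H], L[C], [D H C])
  take D:  [D G I B E N object] + [H I B E object] + [C B object] + [D H C]
  take G:  [G I B E N object] + [H I B E object] + [C B object] + [H C]
  take H:  [I B E N object] + [H I B E object] + [C B object] + [H C]
  take I:  [I B E N object] + [I B E object] + [C B object] + [C]
  take C:  [B E N object] + [B E object] + [C B object] + [C]
  take B:  [B E N object] + [B E object] + [B object]
  take E:  [E N object] + [E object] + [object]
  take N:  [N object] + [object] + [object]
  take object:  [object] + [object] + [object]
MRO: M D G H I C B E N object
super() in D.render on a M instance goes to the class after D in M's MRO: G.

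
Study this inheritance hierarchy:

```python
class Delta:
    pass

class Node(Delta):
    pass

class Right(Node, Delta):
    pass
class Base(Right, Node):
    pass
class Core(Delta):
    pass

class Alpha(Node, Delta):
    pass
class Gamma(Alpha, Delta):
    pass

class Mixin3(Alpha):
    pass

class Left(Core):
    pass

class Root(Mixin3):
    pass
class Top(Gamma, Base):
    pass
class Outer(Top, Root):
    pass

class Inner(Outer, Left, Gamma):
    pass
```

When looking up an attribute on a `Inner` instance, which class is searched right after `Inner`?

L[Inner] = Inner + merge(L[Outer], L[Left], L[Gamma], [Outer Left Gamma])
  take Outer:  [Outer Top Gamma Root Mixin3 Alpha Base Right Node Delta object] + [Left Core Delta object] + [Gamma Alpha Node Delta object] + [Outer Left Gamma]
  take Top:  [Top Gamma Root Mixin3 Alpha Base Right Node Delta object] + [Left Core Delta object] + [Gamma Alpha Node Delta object] + [Left Gamma]
  take Left:  [Gamma Root Mixin3 Alpha Base Right Node Delta object] + [Left Core Delta object] + [Gamma Alpha Node Delta object] + [Left Gamma]
  take Gamma:  [Gamma Root Mixin3 Alpha Base Right Node Delta object] + [Core Delta object] + [Gamma Alpha Node Delta object] + [Gamma]
  take Root:  [Root Mixin3 Alpha Base Right Node Delta object] + [Core Delta object] + [Alpha Node Delta object]
  take Mixin3:  [Mixin3 Alpha Base Right Node Delta object] + [Core Delta object] + [Alpha Node Delta object]
  take Alpha:  [Alpha Base Right Node Delta object] + [Core Delta object] + [Alpha Node Delta object]
  take Base:  [Base Right Node Delta object] + [Core Delta object] + [Node Delta object]
  take Right:  [Right Node Delta object] + [Core Delta object] + [Node Delta object]
  take Node:  [Node Delta object] + [Core Delta object] + [Node Delta object]
  take Core:  [Delta object] + [Core Delta object] + [Delta object]
  take Delta:  [Delta object] + [Delta object] + [Delta object]
  take object:  [object] + [object] + [object]
MRO: Inner Outer Top Left Gamma Root Mixin3 Alpha Base Right Node Core Delta object
Inner is at position 0; next is Outer.

Outer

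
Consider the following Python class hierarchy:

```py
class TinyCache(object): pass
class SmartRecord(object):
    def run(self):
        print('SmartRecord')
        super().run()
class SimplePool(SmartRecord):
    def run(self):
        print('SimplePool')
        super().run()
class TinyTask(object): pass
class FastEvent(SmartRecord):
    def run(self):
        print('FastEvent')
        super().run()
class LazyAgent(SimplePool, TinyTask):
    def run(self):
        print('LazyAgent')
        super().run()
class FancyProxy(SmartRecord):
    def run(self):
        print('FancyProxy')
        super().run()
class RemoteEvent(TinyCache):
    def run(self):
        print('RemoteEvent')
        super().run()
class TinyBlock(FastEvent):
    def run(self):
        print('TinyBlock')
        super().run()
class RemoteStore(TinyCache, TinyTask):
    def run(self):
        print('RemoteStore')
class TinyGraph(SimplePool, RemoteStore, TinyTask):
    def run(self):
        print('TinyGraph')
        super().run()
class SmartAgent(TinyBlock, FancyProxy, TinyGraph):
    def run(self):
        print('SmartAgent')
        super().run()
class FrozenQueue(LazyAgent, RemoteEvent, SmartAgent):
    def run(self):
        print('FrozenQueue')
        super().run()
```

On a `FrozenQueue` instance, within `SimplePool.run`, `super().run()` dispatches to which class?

L[FrozenQueue] = FrozenQueue + merge(L[LazyAgent], L[RemoteEvent], L[SmartAgent], [LazyAgent RemoteEvent SmartAgent])
  take LazyAgent:  [LazyAgent SimplePool SmartRecord TinyTask object] + [RemoteEvent TinyCache object] + [SmartAgent TinyBlock FastEvent FancyProxy TinyGraph SimplePool SmartRecord RemoteStore TinyCache TinyTask object] + [LazyAgent RemoteEvent SmartAgent]
  take RemoteEvent:  [SimplePool SmartRecord TinyTask object] + [RemoteEvent TinyCache object] + [SmartAgent TinyBlock FastEvent FancyProxy TinyGraph SimplePool SmartRecord RemoteStore TinyCache TinyTask object] + [RemoteEvent SmartAgent]
  take SmartAgent:  [SimplePool SmartRecord TinyTask object] + [TinyCache object] + [SmartAgent TinyBlock FastEvent FancyProxy TinyGraph SimplePool SmartRecord RemoteStore TinyCache TinyTask object] + [SmartAgent]
  take TinyBlock:  [SimplePool SmartRecord TinyTask object] + [TinyCache object] + [TinyBlock FastEvent FancyProxy TinyGraph SimplePool SmartRecord RemoteStore TinyCache TinyTask object]
  take FastEvent:  [SimplePool SmartRecord TinyTask object] + [TinyCache object] + [FastEvent FancyProxy TinyGraph SimplePool SmartRecord RemoteStore TinyCache TinyTask object]
  take FancyProxy:  [SimplePool SmartRecord TinyTask object] + [TinyCache object] + [FancyProxy TinyGraph SimplePool SmartRecord RemoteStore TinyCache TinyTask object]
  take TinyGraph:  [SimplePool SmartRecord TinyTask object] + [TinyCache object] + [TinyGraph SimplePool SmartRecord RemoteStore TinyCache TinyTask object]
  take SimplePool:  [SimplePool SmartRecord TinyTask object] + [TinyCache object] + [SimplePool SmartRecord RemoteStore TinyCache TinyTask object]
  take SmartRecord:  [SmartRecord TinyTask object] + [TinyCache object] + [SmartRecord RemoteStore TinyCache TinyTask object]
  take RemoteStore:  [TinyTask object] + [TinyCache object] + [RemoteStore TinyCache TinyTask object]
  take TinyCache:  [TinyTask object] + [TinyCache object] + [TinyCache TinyTask object]
  take TinyTask:  [TinyTask object] + [object] + [TinyTask object]
  take object:  [object] + [object] + [object]
MRO: FrozenQueue LazyAgent RemoteEvent SmartAgent TinyBlock FastEvent FancyProxy TinyGraph SimplePool SmartRecord RemoteStore TinyCache TinyTask object
super() in SimplePool.run on a FrozenQueue instance goes to the class after SimplePool in FrozenQueue's MRO: SmartRecord.

SmartRecord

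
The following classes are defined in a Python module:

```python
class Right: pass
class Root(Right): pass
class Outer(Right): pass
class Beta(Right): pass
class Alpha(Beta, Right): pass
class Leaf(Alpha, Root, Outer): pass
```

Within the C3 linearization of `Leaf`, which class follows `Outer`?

Right

L[Leaf] = Leaf + merge(L[Alpha], L[Root], L[Outer], [Alpha Root Outer])
  take Alpha:  [Alpha Beta Right object] + [Root Right object] + [Outer Right object] + [Alpha Root Outer]
  take Beta:  [Beta Right object] + [Root Right object] + [Outer Right object] + [Root Outer]
  take Root:  [Right object] + [Root Right object] + [Outer Right object] + [Root Outer]
  take Outer:  [Right object] + [Right object] + [Outer Right object] + [Outer]
  take Right:  [Right object] + [Right object] + [Right object]
  take object:  [object] + [object] + [object]
MRO: Leaf Alpha Beta Root Outer Right object
Outer is at position 4; next is Right.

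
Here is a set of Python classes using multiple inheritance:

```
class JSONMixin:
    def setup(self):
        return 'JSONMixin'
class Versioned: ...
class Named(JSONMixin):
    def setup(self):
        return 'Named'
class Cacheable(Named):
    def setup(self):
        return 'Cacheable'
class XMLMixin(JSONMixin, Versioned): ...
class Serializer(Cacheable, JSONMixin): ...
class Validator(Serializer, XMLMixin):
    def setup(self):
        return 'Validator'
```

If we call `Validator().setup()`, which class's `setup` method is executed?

L[Validator] = Validator + merge(L[Serializer], L[XMLMixin], [Serializer XMLMixin])
  take Serializer:  [Serializer Cacheable Named JSONMixin object] + [XMLMixin JSONMixin Versioned object] + [Serializer XMLMixin]
  take Cacheable:  [Cacheable Named JSONMixin object] + [XMLMixin JSONMixin Versioned object] + [XMLMixin]
  take Named:  [Named JSONMixin object] + [XMLMixin JSONMixin Versioned object] + [XMLMixin]
  take XMLMixin:  [JSONMixin object] + [XMLMixin JSONMixin Versioned object] + [XMLMixin]
  take JSONMixin:  [JSONMixin object] + [JSONMixin Versioned object]
  take Versioned:  [object] + [Versioned object]
  take object:  [object] + [object]
MRO: Validator Serializer Cacheable Named XMLMixin JSONMixin Versioned object
setup is defined in: Cacheable, JSONMixin, Named, Validator. First along the MRO is Validator.

Validator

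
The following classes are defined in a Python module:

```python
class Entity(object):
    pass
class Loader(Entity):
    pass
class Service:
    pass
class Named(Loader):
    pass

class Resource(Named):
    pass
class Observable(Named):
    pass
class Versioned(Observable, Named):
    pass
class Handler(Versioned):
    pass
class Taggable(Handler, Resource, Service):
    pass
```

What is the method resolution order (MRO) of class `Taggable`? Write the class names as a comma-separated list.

L[Taggable] = Taggable + merge(L[Handler], L[Resource], L[Service], [Handler Resource Service])
  take Handler:  [Handler Versioned Observable Named Loader Entity object] + [Resource Named Loader Entity object] + [Service object] + [Handler Resource Service]
  take Versioned:  [Versioned Observable Named Loader Entity object] + [Resource Named Loader Entity object] + [Service object] + [Resource Service]
  take Observable:  [Observable Named Loader Entity object] + [Resource Named Loader Entity object] + [Service object] + [Resource Service]
  take Resource:  [Named Loader Entity object] + [Resource Named Loader Entity object] + [Service object] + [Resource Service]
  take Named:  [Named Loader Entity object] + [Named Loader Entity object] + [Service object] + [Service]
  take Loader:  [Loader Entity object] + [Loader Entity object] + [Service object] + [Service]
  take Entity:  [Entity object] + [Entity object] + [Service object] + [Service]
  take Service:  [object] + [object] + [Service object] + [Service]
  take object:  [object] + [object] + [object]

Taggable, Handler, Versioned, Observable, Resource, Named, Loader, Entity, Service, object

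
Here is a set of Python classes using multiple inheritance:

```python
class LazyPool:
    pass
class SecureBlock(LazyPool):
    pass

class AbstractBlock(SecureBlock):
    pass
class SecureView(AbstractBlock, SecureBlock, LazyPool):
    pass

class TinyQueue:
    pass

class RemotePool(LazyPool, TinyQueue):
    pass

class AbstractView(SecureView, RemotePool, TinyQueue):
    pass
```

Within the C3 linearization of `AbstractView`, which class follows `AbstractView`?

SecureView

L[AbstractView] = AbstractView + merge(L[SecureView], L[RemotePool], L[TinyQueue], [SecureView RemotePool TinyQueue])
  take SecureView:  [SecureView AbstractBlock SecureBlock LazyPool object] + [RemotePool LazyPool TinyQueue object] + [TinyQueue object] + [SecureView RemotePool TinyQueue]
  take AbstractBlock:  [AbstractBlock SecureBlock LazyPool object] + [RemotePool LazyPool TinyQueue object] + [TinyQueue object] + [RemotePool TinyQueue]
  take SecureBlock:  [SecureBlock LazyPool object] + [RemotePool LazyPool TinyQueue object] + [TinyQueue object] + [RemotePool TinyQueue]
  take RemotePool:  [LazyPool object] + [RemotePool LazyPool TinyQueue object] + [TinyQueue object] + [RemotePool TinyQueue]
  take LazyPool:  [LazyPool object] + [LazyPool TinyQueue object] + [TinyQueue object] + [TinyQueue]
  take TinyQueue:  [object] + [TinyQueue object] + [TinyQueue object] + [TinyQueue]
  take object:  [object] + [object] + [object]
MRO: AbstractView SecureView AbstractBlock SecureBlock RemotePool LazyPool TinyQueue object
AbstractView is at position 0; next is SecureView.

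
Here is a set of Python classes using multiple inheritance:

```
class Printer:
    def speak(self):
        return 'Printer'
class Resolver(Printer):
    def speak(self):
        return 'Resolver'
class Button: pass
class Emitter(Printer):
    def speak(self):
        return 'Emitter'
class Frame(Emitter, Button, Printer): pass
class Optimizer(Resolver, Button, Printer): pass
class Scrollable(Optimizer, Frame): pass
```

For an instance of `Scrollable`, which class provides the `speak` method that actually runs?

L[Scrollable] = Scrollable + merge(L[Optimizer], L[Frame], [Optimizer Frame])
  take Optimizer:  [Optimizer Resolver Button Printer object] + [Frame Emitter Button Printer object] + [Optimizer Frame]
  take Resolver:  [Resolver Button Printer object] + [Frame Emitter Button Printer object] + [Frame]
  take Frame:  [Button Printer object] + [Frame Emitter Button Printer object] + [Frame]
  take Emitter:  [Button Printer object] + [Emitter Button Printer object]
  take Button:  [Button Printer object] + [Button Printer object]
  take Printer:  [Printer object] + [Printer object]
  take object:  [object] + [object]
MRO: Scrollable Optimizer Resolver Frame Emitter Button Printer object
speak is defined in: Emitter, Printer, Resolver. First along the MRO is Resolver.

Resolver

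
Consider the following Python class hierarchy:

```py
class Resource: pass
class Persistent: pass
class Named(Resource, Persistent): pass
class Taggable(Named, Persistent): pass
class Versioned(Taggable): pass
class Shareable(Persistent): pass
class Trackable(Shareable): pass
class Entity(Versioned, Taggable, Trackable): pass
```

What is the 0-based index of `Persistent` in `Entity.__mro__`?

L[Entity] = Entity + merge(L[Versioned], L[Taggable], L[Trackable], [Versioned Taggable Trackable])
  take Versioned:  [Versioned Taggable Named Resource Persistent object] + [Taggable Named Resource Persistent object] + [Trackable Shareable Persistent object] + [Versioned Taggable Trackable]
  take Taggable:  [Taggable Named Resource Persistent object] + [Taggable Named Resource Persistent object] + [Trackable Shareable Persistent object] + [Taggable Trackable]
  take Named:  [Named Resource Persistent object] + [Named Resource Persistent object] + [Trackable Shareable Persistent object] + [Trackable]
  take Resource:  [Resource Persistent object] + [Resource Persistent object] + [Trackable Shareable Persistent object] + [Trackable]
  take Trackable:  [Persistent object] + [Persistent object] + [Trackable Shareable Persistent object] + [Trackable]
  take Shareable:  [Persistent object] + [Persistent object] + [Shareable Persistent object]
  take Persistent:  [Persistent object] + [Persistent object] + [Persistent object]
  take object:  [object] + [object] + [object]
MRO: Entity Versioned Taggable Named Resource Trackable Shareable Persistent object
Persistent sits at index 7.

7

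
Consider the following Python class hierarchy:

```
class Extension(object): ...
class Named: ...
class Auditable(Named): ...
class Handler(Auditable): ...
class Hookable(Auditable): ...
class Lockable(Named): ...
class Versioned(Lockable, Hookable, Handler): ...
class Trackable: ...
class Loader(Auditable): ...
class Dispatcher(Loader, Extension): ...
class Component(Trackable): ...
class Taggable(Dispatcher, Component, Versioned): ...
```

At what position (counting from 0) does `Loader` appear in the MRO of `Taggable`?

2

L[Taggable] = Taggable + merge(L[Dispatcher], L[Component], L[Versioned], [Dispatcher Component Versioned])
  take Dispatcher:  [Dispatcher Loader Auditable Named Extension object] + [Component Trackable object] + [Versioned Lockable Hookable Handler Auditable Named object] + [Dispatcher Component Versioned]
  take Loader:  [Loader Auditable Named Extension object] + [Component Trackable object] + [Versioned Lockable Hookable Handler Auditable Named object] + [Component Versioned]
  take Component:  [Auditable Named Extension object] + [Component Trackable object] + [Versioned Lockable Hookable Handler Auditable Named object] + [Component Versioned]
  take Trackable:  [Auditable Named Extension object] + [Trackable object] + [Versioned Lockable Hookable Handler Auditable Named object] + [Versioned]
  take Versioned:  [Auditable Named Extension object] + [object] + [Versioned Lockable Hookable Handler Auditable Named object] + [Versioned]
  take Lockable:  [Auditable Named Extension object] + [object] + [Lockable Hookable Handler Auditable Named object]
  take Hookable:  [Auditable Named Extension object] + [object] + [Hookable Handler Auditable Named object]
  take Handler:  [Auditable Named Extension object] + [object] + [Handler Auditable Named object]
  take Auditable:  [Auditable Named Extension object] + [object] + [Auditable Named object]
  take Named:  [Named Extension object] + [object] + [Named object]
  take Extension:  [Extension object] + [object] + [object]
  take object:  [object] + [object] + [object]
MRO: Taggable Dispatcher Loader Component Trackable Versioned Lockable Hookable Handler Auditable Named Extension object
Loader sits at index 2.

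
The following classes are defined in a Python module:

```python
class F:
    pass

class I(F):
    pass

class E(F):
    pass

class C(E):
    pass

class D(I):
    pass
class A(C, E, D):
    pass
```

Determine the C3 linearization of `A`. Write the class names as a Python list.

[A, C, E, D, I, F, object]

L[A] = A + merge(L[C], L[E], L[D], [C E D])
  take C:  [C E F object] + [E F object] + [D I F object] + [C E D]
  take E:  [E F object] + [E F object] + [D I F object] + [E D]
  take D:  [F object] + [F object] + [D I F object] + [D]
  take I:  [F object] + [F object] + [I F object]
  take F:  [F object] + [F object] + [F object]
  take object:  [object] + [object] + [object]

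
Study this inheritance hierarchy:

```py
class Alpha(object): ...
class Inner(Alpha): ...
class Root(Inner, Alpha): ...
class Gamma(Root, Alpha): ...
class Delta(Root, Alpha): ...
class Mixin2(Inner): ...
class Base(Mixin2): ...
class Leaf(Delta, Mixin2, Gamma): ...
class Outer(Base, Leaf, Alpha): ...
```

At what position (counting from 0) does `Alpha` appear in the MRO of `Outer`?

8

L[Outer] = Outer + merge(L[Base], L[Leaf], L[Alpha], [Base Leaf Alpha])
  take Base:  [Base Mixin2 Inner Alpha object] + [Leaf Delta Mixin2 Gamma Root Inner Alpha object] + [Alpha object] + [Base Leaf Alpha]
  take Leaf:  [Mixin2 Inner Alpha object] + [Leaf Delta Mixin2 Gamma Root Inner Alpha object] + [Alpha object] + [Leaf Alpha]
  take Delta:  [Mixin2 Inner Alpha object] + [Delta Mixin2 Gamma Root Inner Alpha object] + [Alpha object] + [Alpha]
  take Mixin2:  [Mixin2 Inner Alpha object] + [Mixin2 Gamma Root Inner Alpha object] + [Alpha object] + [Alpha]
  take Gamma:  [Inner Alpha object] + [Gamma Root Inner Alpha object] + [Alpha object] + [Alpha]
  take Root:  [Inner Alpha object] + [Root Inner Alpha object] + [Alpha object] + [Alpha]
  take Inner:  [Inner Alpha object] + [Inner Alpha object] + [Alpha object] + [Alpha]
  take Alpha:  [Alpha object] + [Alpha object] + [Alpha object] + [Alpha]
  take object:  [object] + [object] + [object]
MRO: Outer Base Leaf Delta Mixin2 Gamma Root Inner Alpha object
Alpha sits at index 8.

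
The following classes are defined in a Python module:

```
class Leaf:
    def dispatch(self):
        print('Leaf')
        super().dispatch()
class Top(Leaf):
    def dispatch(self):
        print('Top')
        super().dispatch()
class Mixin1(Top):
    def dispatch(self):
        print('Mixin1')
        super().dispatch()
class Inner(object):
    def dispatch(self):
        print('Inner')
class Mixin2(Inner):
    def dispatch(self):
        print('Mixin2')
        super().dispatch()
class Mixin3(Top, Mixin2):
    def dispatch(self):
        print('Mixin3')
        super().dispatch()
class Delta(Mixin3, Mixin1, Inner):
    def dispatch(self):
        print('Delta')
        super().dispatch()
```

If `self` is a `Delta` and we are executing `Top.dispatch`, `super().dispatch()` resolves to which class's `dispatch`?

L[Delta] = Delta + merge(L[Mixin3], L[Mixin1], L[Inner], [Mixin3 Mixin1 Inner])
  take Mixin3:  [Mixin3 Top Leaf Mixin2 Inner object] + [Mixin1 Top Leaf object] + [Inner object] + [Mixin3 Mixin1 Inner]
  take Mixin1:  [Top Leaf Mixin2 Inner object] + [Mixin1 Top Leaf object] + [Inner object] + [Mixin1 Inner]
  take Top:  [Top Leaf Mixin2 Inner object] + [Top Leaf object] + [Inner object] + [Inner]
  take Leaf:  [Leaf Mixin2 Inner object] + [Leaf object] + [Inner object] + [Inner]
  take Mixin2:  [Mixin2 Inner object] + [object] + [Inner object] + [Inner]
  take Inner:  [Inner object] + [object] + [Inner object] + [Inner]
  take object:  [object] + [object] + [object]
MRO: Delta Mixin3 Mixin1 Top Leaf Mixin2 Inner object
super() in Top.dispatch on a Delta instance goes to the class after Top in Delta's MRO: Leaf.

Leaf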